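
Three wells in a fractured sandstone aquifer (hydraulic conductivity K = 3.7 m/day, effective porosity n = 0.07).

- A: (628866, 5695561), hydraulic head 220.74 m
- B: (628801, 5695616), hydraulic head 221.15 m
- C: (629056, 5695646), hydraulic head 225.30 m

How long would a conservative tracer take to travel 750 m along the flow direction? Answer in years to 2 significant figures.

1.4 years

Three-point gradient (reference A): Δ to B = (-65, 55, +0.41), Δ to C = (190, 85, +4.56).
∂h/∂x = +0.01352, ∂h/∂y = +0.02343 (det = -15975).
|∇h| = √(0.01352² + 0.02343²) = 0.02705
Seepage velocity v = K·i/n = 3.7 × 0.02705 / 0.07 = 1.43 m/day.
t = 750 / 1.43 = 524.5 days = 1.44 years.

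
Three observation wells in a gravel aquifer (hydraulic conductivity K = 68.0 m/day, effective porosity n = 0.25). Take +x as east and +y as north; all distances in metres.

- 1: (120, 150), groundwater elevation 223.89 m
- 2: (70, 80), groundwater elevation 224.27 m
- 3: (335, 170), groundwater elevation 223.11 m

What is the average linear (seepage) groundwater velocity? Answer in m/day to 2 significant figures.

1.2 m/day

Three-point gradient (reference 1): Δ to 2 = (-50, -70, +0.38), Δ to 3 = (215, 20, -0.78).
∂h/∂x = -0.003345, ∂h/∂y = -0.003039 (det = 14050).
|∇h| = √(-0.003345² + -0.003039²) = 0.004519
Seepage velocity v = K·i/n = 68.0 × 0.004519 / 0.25 = 1.229 m/day.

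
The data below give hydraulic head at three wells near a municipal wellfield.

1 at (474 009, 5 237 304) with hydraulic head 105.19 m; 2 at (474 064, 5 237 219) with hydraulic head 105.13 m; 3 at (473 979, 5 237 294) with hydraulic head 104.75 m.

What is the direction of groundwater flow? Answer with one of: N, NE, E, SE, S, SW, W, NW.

Taking 1 as reference: 2−1 = (55, -85, -0.06); 3−1 = (-30, -10, -0.44).
Solve a·Δx + b·Δy = Δh: det = 55·(-10) − (-30)·(-85) = -3100.
∂h/∂x = [(-0.06)·(-10) − (-0.44)·(-85)] / -3100 = +0.01187
∂h/∂y = [55·(-0.44) − (-30)·(-0.06)] / -3100 = +0.008387
Flow = −∇h = (-0.01187 east, -0.008387 north), which points southwest.

SW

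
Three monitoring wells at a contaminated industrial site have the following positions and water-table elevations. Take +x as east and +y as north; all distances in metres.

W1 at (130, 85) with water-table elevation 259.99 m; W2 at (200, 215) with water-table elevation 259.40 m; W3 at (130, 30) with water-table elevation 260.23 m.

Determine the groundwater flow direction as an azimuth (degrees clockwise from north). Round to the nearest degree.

With h = a·x + b·y + c and W1 as origin, the differences give:
  70·a + 130·b = -0.59
  0·a + (-55)·b = +0.24
Eliminate b (×(-55) and ×130, subtract): -3850·a = 1.250 → a = ∂h/∂x = -0.0003247
Back-substitute: b = ∂h/∂y = -0.004364.
Flow direction (−∇h) has components (+0.0003247 E, +0.004364 N).
Azimuth = atan2(E, N) = atan2(+0.0003247, +0.004364) = 4.3° ≈ 004°.

004°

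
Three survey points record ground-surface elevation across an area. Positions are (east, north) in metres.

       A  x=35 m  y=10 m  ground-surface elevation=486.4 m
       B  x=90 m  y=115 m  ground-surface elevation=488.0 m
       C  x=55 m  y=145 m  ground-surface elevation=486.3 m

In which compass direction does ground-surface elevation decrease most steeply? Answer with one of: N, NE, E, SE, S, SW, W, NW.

Taking A as reference: B−A = (55, 105, +1.6); C−A = (20, 135, -0.1).
Solve a·Δx + b·Δy = Δz: det = 55·135 − 20·105 = 5325.
∂z/∂x = [(+1.6)·135 − (-0.1)·105] / 5325 = +0.04254
∂z/∂y = [55·(-0.1) − 20·(+1.6)] / 5325 = -0.007042
Steepest decrease is along −∇f = (-0.04254 E, +0.007042 N) → west.

W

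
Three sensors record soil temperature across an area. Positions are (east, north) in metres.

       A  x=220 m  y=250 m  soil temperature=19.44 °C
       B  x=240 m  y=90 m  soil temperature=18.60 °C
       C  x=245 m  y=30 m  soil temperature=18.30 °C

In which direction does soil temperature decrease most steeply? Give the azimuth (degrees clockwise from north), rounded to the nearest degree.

127°

Differences from A: to B (Δx, Δy, Δh) = (20, -160, -0.84); to C = (25, -220, -1.14).
Determinant of the coordinate differences = 20·(-220) − 25·(-160) = -400.
∂T/∂x = [(-0.84)·(-220) − (-1.14)·(-160)] / -400 = -0.006000
∂T/∂y = [20·(-1.14) − 25·(-0.84)] / -400 = +0.004500
Steepest decrease is along −∇f: components (+0.006000 E, -0.004500 N).
Azimuth = atan2(+0.006000, -0.004500) = 126.9° ≈ 127°.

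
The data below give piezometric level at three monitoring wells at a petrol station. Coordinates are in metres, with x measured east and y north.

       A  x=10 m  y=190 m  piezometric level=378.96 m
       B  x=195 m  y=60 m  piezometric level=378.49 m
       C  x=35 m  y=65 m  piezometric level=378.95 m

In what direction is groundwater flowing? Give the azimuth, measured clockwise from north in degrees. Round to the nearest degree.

Differences from A: to B (Δx, Δy, Δh) = (185, -130, -0.47); to C = (25, -125, -0.01).
Determinant of the coordinate differences = 185·(-125) − 25·(-130) = -19875.
∂h/∂x = [(-0.47)·(-125) − (-0.01)·(-130)] / -19875 = -0.002891
∂h/∂y = [185·(-0.01) − 25·(-0.47)] / -19875 = -0.0004981
Flow direction (−∇h) has components (+0.002891 E, +0.0004981 N).
Azimuth = atan2(E, N) = atan2(+0.002891, +0.0004981) = 80.2° ≈ 080°.

080°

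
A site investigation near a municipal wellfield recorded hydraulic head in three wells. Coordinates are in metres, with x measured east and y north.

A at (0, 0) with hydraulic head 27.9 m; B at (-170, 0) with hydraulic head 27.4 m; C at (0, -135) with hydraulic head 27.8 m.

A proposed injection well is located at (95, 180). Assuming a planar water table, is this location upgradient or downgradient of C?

upgradient

∂h/∂x = (27.4 − 27.9) / (-170 − 0) = +0.002941
∂h/∂y = (27.8 − 27.9) / (-135 − 0) = +0.0007407
Head at (95, 180) = 27.9 + (+0.002941)·(95) + (+0.0007407)·(180) = 28.31 m.
That is higher than the 27.8 m at C, so the point is upgradient.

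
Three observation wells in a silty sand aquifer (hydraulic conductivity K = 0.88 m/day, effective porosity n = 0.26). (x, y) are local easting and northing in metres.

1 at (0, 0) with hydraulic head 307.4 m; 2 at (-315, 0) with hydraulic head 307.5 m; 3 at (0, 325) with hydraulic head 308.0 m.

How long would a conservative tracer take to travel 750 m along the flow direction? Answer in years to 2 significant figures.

320 years

∂h/∂x = (307.5 − 307.4) / (-315 − 0) = -0.0003175
∂h/∂y = (308.0 − 307.4) / (325 − 0) = +0.001846
|∇h| = √(-0.0003175² + 0.001846²) = 0.001873
Seepage velocity v = K·i/n = 0.88 × 0.001873 / 0.26 = 0.006339 m/day.
t = 750 / 0.006339 = 1.183e+05 days = 324 years.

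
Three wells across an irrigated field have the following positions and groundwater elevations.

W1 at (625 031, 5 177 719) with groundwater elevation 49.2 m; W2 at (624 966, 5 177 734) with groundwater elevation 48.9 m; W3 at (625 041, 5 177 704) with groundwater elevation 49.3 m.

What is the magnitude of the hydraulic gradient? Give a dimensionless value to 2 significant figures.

0.0056

With h = a·x + b·y + c and W1 as origin, the differences give:
  (-65)·a + 15·b = -0.3
  10·a + (-15)·b = +0.1
Eliminate b (×(-15) and ×15, subtract): 825·a = 3.00 → a = ∂h/∂x = +0.003636
Back-substitute: b = ∂h/∂y = -0.004242.
|∇h| = √(0.003636² + -0.004242²) = 0.005587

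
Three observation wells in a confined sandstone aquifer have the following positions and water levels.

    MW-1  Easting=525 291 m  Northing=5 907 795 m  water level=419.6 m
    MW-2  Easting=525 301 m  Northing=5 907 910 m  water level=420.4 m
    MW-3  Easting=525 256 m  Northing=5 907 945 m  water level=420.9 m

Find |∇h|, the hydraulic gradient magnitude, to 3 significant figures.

0.00914

Differences from MW-1: to MW-2 (Δx, Δy, Δh) = (10, 115, +0.8); to MW-3 = (-35, 150, +1.3).
Determinant of the coordinate differences = 10·150 − (-35)·115 = 5525.
∂h/∂x = [(+0.8)·150 − (+1.3)·115] / 5525 = -0.005339
∂h/∂y = [10·(+1.3) − (-35)·(+0.8)] / 5525 = +0.007421
|∇h| = √(-0.005339² + 0.007421²) = 0.009142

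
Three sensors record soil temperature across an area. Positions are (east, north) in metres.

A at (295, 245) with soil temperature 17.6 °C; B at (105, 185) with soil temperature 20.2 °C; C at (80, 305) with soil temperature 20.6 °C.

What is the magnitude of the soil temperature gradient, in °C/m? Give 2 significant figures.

0.014 °C/m

Differences from A: to B (Δx, Δy, Δh) = (-190, -60, +2.6); to C = (-215, 60, +3.0).
Solve a·Δx + b·Δy = ΔT: det = (-190)·60 − (-215)·(-60) = -24300.
∂T/∂x = [(+2.6)·60 − (+3.0)·(-60)] / -24300 = -0.01383
∂T/∂y = [(-190)·(+3.0) − (-215)·(+2.6)] / -24300 = +0.0004527
|∇f| = √(-0.01383² + 0.0004527²) = 0.01384 °C/m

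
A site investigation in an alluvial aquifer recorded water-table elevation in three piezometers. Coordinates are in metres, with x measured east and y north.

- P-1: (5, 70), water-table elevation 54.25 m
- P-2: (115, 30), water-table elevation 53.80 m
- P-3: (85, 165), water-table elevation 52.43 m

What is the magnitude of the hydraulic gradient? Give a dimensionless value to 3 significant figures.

0.0147

Differences from P-1: to P-2 (Δx, Δy, Δh) = (110, -40, -0.45); to P-3 = (80, 95, -1.82).
Determinant of the coordinate differences = 110·95 − 80·(-40) = 13650.
∂h/∂x = [(-0.45)·95 − (-1.82)·(-40)] / 13650 = -0.008465
∂h/∂y = [110·(-1.82) − 80·(-0.45)] / 13650 = -0.01203
|∇h| = √(-0.008465² + -0.01203²) = 0.01471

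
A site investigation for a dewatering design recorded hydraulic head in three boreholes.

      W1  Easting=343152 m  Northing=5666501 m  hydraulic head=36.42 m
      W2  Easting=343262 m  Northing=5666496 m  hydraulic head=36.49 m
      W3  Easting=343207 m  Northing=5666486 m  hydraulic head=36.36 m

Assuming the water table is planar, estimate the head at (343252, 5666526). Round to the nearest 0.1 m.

36.7 m

Three-point gradient (reference W1): Δ to W2 = (110, -5, +0.07), Δ to W3 = (55, -15, -0.06).
∂h/∂x = +0.0009818, ∂h/∂y = +0.007600 (det = -1375).
h(343252, 5666526) = 36.42 + (+0.0009818)·(100) + (+0.007600)·(25) = 36.42 +0.098 +0.190 = 36.708 m.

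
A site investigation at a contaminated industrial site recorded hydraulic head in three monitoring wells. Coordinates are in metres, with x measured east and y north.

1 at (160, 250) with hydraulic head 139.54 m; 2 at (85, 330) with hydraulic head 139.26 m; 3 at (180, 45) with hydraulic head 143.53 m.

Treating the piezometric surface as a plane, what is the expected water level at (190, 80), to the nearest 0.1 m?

Differences from 1: to 2 (Δx, Δy, Δh) = (-75, 80, -0.28); to 3 = (20, -205, +3.99).
Determinant of the coordinate differences = (-75)·(-205) − 20·80 = 13775.
∂h/∂x = [(-0.28)·(-205) − (+3.99)·80] / 13775 = -0.01901
∂h/∂y = [(-75)·(+3.99) − 20·(-0.28)] / 13775 = -0.02132
h(190, 80) = 139.54 + (-0.01901)·(30) + (-0.02132)·(-170) = 139.54 -0.570 +3.624 = 142.594 m.

142.6 m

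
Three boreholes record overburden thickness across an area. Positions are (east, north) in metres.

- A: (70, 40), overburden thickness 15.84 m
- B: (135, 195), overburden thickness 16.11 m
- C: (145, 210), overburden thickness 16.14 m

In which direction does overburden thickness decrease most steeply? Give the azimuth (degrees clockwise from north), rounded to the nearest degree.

Differences from A: to B (Δx, Δy, Δh) = (65, 155, +0.27); to C = (75, 170, +0.30).
Determinant of the coordinate differences = 65·170 − 75·155 = -575.
∂d/∂x = [(+0.27)·170 − (+0.30)·155] / -575 = +0.001043
∂d/∂y = [65·(+0.30) − 75·(+0.27)] / -575 = +0.001304
Steepest decrease is along −∇f: components (-0.001043 E, -0.001304 N).
Azimuth = atan2(-0.001043, -0.001304) = 218.7° ≈ 219°.

219°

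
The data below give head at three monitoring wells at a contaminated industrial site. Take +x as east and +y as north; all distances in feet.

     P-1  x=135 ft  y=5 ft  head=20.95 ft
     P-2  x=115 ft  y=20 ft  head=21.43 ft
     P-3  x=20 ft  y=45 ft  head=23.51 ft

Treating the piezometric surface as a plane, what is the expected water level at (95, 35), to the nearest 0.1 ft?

21.9 ft

With h = a·x + b·y + c and P-1 as origin, the differences give:
  (-20)·a + 15·b = +0.48
  (-115)·a + 40·b = +2.56
Eliminate b (×40 and ×15, subtract): 925·a = -19.200 → a = ∂h/∂x = -0.02076
Back-substitute: b = ∂h/∂y = +0.004324.
h(95, 35) = 20.95 + (-0.02076)·(-40) + (+0.004324)·(30) = 20.95 +0.830 +0.130 = 21.910 ft.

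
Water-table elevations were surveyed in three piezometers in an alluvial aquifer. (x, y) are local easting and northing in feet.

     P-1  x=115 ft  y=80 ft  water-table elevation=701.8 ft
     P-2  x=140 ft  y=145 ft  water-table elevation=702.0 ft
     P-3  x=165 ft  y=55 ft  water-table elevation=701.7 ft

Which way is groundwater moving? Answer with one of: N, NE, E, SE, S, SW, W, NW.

Differences from P-1: to P-2 (Δx, Δy, Δh) = (25, 65, +0.2); to P-3 = (50, -25, -0.1).
Determinant of the coordinate differences = 25·(-25) − 50·65 = -3875.
∂h/∂x = [(+0.2)·(-25) − (-0.1)·65] / -3875 = -0.0003871
∂h/∂y = [25·(-0.1) − 50·(+0.2)] / -3875 = +0.003226
Flow = −∇h = (+0.0003871 east, -0.003226 north), which points south.

S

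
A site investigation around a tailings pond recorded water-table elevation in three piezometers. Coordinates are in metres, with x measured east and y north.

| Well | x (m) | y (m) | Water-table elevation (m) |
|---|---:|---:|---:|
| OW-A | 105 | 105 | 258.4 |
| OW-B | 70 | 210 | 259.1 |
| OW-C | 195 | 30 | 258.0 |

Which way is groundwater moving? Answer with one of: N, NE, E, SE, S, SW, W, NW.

S

With h = a·x + b·y + c and OW-A as origin, the differences give:
  (-35)·a + 105·b = +0.7
  90·a + (-75)·b = -0.4
Eliminate b (×(-75) and ×105, subtract): -6825·a = -10.50 → a = ∂h/∂x = +0.001538
Back-substitute: b = ∂h/∂y = +0.007179.
Flow = −∇h = (-0.001538 east, -0.007179 north), which points south.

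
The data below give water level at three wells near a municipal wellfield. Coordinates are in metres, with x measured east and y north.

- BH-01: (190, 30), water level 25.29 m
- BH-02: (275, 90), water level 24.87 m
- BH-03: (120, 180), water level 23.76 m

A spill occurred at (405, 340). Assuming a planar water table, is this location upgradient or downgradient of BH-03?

With h = a·x + b·y + c and BH-01 as origin, the differences give:
  85·a + 60·b = -0.42
  (-70)·a + 150·b = -1.53
Eliminate b (×150 and ×60, subtract): 16950·a = 28.800 → a = ∂h/∂x = +0.001699
Back-substitute: b = ∂h/∂y = -0.009407.
Head at (405, 340) = 25.29 + (+0.001699)·(215) + (-0.009407)·(310) = 22.74 m.
That is lower than the 23.76 m at BH-03, so the point is downgradient.

downgradient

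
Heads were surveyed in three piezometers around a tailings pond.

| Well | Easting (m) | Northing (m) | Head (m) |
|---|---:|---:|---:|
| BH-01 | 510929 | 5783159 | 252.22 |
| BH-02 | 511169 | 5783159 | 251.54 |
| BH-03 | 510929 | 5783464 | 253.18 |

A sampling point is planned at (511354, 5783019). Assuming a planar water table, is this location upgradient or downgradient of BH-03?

∂h/∂x = (251.54 − 252.22) / (511169 − 510929) = -0.002833
∂h/∂y = (253.18 − 252.22) / (5783464 − 5783159) = +0.003148
Head at (511354, 5783019) = 252.22 + (-0.002833)·(425) + (+0.003148)·(-140) = 250.58 m.
That is lower than the 253.18 m at BH-03, so the point is downgradient.

downgradient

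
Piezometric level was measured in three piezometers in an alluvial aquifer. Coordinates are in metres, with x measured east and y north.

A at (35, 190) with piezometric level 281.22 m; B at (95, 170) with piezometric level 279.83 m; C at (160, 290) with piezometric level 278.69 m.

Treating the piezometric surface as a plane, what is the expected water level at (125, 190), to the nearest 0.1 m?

Differences from A: to B (Δx, Δy, Δh) = (60, -20, -1.39); to C = (125, 100, -2.53).
Solve a·Δx + b·Δy = Δh: det = 60·100 − 125·(-20) = 8500.
∂h/∂x = [(-1.39)·100 − (-2.53)·(-20)] / 8500 = -0.02231
∂h/∂y = [60·(-2.53) − 125·(-1.39)] / 8500 = +0.002582
h(125, 190) = 281.22 + (-0.02231)·(90) + (+0.002582)·(0) = 281.22 -2.008 +0.000 = 279.212 m.

279.2 m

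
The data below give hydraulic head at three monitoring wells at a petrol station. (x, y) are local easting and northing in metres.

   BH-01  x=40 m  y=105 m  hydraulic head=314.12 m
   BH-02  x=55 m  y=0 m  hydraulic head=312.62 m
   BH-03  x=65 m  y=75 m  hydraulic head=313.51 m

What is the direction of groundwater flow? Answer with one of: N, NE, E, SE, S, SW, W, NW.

SE

Three-point gradient (reference BH-01): Δ to BH-02 = (15, -105, -1.50), Δ to BH-03 = (25, -30, -0.61).
∂h/∂x = -0.008759, ∂h/∂y = +0.01303 (det = 2175).
Flow = −∇h = (+0.008759 east, -0.01303 north), which points southeast.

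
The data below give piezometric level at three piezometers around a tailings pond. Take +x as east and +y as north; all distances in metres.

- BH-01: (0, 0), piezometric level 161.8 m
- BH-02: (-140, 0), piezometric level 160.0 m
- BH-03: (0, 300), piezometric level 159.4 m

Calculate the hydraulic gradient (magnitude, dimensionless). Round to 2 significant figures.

∂h/∂x = (160.0 − 161.8) / (-140 − 0) = +0.01286
∂h/∂y = (159.4 − 161.8) / (300 − 0) = -0.008000
|∇h| = √(0.01286² + -0.008000²) = 0.01515

0.015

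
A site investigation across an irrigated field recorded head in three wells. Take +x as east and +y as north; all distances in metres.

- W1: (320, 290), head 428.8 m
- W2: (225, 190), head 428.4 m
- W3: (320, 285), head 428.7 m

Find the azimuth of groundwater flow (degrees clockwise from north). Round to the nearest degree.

140°

Three-point gradient (reference W1): Δ to W2 = (-95, -100, -0.4), Δ to W3 = (0, -5, -0.1).
∂h/∂x = -0.01684, ∂h/∂y = +0.02000 (det = 475).
Flow direction (−∇h) has components (+0.01684 E, -0.02000 N).
Azimuth = atan2(E, N) = atan2(+0.01684, -0.02000) = 139.9° ≈ 140°.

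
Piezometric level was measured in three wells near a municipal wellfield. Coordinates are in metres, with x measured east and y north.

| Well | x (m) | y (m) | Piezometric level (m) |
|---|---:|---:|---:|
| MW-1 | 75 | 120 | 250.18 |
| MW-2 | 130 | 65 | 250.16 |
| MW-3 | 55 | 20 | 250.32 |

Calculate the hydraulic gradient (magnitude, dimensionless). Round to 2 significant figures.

Differences from MW-1: to MW-2 (Δx, Δy, Δh) = (55, -55, -0.02); to MW-3 = (-20, -100, +0.14).
Solve a·Δx + b·Δy = Δh: det = 55·(-100) − (-20)·(-55) = -6600.
∂h/∂x = [(-0.02)·(-100) − (+0.14)·(-55)] / -6600 = -0.001470
∂h/∂y = [55·(+0.14) − (-20)·(-0.02)] / -6600 = -0.001106
|∇h| = √(-0.001470² + -0.001106²) = 0.00184

0.0018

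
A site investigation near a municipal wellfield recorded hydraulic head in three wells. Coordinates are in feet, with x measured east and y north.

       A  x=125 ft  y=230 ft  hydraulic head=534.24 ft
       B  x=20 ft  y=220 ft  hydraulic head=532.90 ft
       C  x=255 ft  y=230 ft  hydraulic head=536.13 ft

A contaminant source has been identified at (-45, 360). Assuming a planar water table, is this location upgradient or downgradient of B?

downgradient

Three-point gradient (reference A): Δ to B = (-105, -10, -1.34), Δ to C = (130, 0, +1.89).
∂h/∂x = +0.01454, ∂h/∂y = -0.01865 (det = 1300).
Head at (-45, 360) = 534.24 + (+0.01454)·(-170) + (-0.01865)·(130) = 529.34 ft.
That is lower than the 532.90 ft at B, so the point is downgradient.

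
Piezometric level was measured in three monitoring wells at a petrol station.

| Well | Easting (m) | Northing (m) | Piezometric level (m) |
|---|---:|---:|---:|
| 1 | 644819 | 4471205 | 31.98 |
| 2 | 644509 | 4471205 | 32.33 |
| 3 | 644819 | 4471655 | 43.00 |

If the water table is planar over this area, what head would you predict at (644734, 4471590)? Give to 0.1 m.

∂h/∂x = (32.33 − 31.98) / (644509 − 644819) = -0.001129
∂h/∂y = (43.00 − 31.98) / (4471655 − 4471205) = +0.02449
h(644734, 4471590) = 31.98 + (-0.001129)·(-85) + (+0.02449)·(385) = 31.98 +0.096 +9.428 = 41.504 m.

41.5 m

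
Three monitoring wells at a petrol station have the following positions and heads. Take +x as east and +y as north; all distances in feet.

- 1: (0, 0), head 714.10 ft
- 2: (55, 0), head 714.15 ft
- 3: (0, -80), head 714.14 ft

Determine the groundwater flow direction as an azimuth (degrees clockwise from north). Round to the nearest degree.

299°

∂h/∂x = (714.15 − 714.10) / (55 − 0) = +0.0009091
∂h/∂y = (714.14 − 714.10) / (-80 − 0) = -0.0005000
Flow direction (−∇h) has components (-0.0009091 E, +0.0005000 N).
Azimuth = atan2(E, N) = atan2(-0.0009091, +0.0005000) = 298.8° ≈ 299°.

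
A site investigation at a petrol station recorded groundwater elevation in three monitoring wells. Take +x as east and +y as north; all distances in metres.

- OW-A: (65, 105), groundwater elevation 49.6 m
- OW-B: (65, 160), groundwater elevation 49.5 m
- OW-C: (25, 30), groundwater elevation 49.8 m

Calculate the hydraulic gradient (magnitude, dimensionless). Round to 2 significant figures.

0.0024

With h = a·x + b·y + c and OW-A as origin, the differences give:
  0·a + 55·b = -0.1
  (-40)·a + (-75)·b = +0.2
Eliminate b (×(-75) and ×55, subtract): 2200·a = -3.50 → a = ∂h/∂x = -0.001591
Back-substitute: b = ∂h/∂y = -0.001818.
|∇h| = √(-0.001591² + -0.001818²) = 0.002416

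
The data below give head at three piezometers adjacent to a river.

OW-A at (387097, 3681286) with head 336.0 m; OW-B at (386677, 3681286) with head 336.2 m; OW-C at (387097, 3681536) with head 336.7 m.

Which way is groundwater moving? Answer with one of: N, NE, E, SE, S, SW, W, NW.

S

∂h/∂x = (336.2 − 336.0) / (386677 − 387097) = -0.0004762
∂h/∂y = (336.7 − 336.0) / (3681536 − 3681286) = +0.002800
Flow = −∇h = (+0.0004762 east, -0.002800 north), which points south.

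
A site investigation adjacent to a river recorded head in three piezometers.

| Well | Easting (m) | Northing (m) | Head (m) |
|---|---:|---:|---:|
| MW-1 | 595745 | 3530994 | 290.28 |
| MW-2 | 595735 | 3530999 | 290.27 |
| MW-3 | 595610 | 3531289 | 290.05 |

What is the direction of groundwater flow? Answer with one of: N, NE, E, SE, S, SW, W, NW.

Differences from MW-1: to MW-2 (Δx, Δy, Δh) = (-10, 5, -0.01); to MW-3 = (-135, 295, -0.23).
Solve a·Δx + b·Δy = Δh: det = (-10)·295 − (-135)·5 = -2275.
∂h/∂x = [(-0.01)·295 − (-0.23)·5] / -2275 = +0.0007912
∂h/∂y = [(-10)·(-0.23) − (-135)·(-0.01)] / -2275 = -0.0004176
Flow = −∇h = (-0.0007912 east, +0.0004176 north), which points northwest.

NW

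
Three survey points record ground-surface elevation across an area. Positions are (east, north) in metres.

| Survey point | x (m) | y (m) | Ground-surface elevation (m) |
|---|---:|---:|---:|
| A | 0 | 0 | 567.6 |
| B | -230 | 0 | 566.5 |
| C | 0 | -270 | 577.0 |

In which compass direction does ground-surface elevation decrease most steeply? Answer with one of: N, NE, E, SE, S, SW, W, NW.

N

∂z/∂x = (566.5 − 567.6) / (-230 − 0) = +0.004783
∂z/∂y = (577.0 − 567.6) / (-270 − 0) = -0.03481
Steepest decrease is along −∇f = (-0.004783 E, +0.03481 N) → north.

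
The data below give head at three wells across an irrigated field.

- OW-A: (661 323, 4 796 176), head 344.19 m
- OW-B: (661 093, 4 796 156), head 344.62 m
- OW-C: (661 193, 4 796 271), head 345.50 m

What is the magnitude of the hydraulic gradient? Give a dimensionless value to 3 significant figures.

0.0104

Taking OW-A as reference: OW-B−OW-A = (-230, -20, +0.43); OW-C−OW-A = (-130, 95, +1.31).
Solve a·Δx + b·Δy = Δh: det = (-230)·95 − (-130)·(-20) = -24450.
∂h/∂x = [(+0.43)·95 − (+1.31)·(-20)] / -24450 = -0.002742
∂h/∂y = [(-230)·(+1.31) − (-130)·(+0.43)] / -24450 = +0.01004
|∇h| = √(-0.002742² + 0.01004²) = 0.01041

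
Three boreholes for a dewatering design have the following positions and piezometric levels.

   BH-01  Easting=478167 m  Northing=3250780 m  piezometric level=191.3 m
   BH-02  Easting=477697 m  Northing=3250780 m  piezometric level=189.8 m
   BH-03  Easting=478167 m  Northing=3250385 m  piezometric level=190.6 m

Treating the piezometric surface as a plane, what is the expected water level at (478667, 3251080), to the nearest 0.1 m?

∂h/∂x = (189.8 − 191.3) / (477697 − 478167) = +0.003191
∂h/∂y = (190.6 − 191.3) / (3250385 − 3250780) = +0.001772
h(478667, 3251080) = 191.3 + (+0.003191)·(500) + (+0.001772)·(300) = 191.3 +1.596 +0.532 = 193.427 m.

193.4 m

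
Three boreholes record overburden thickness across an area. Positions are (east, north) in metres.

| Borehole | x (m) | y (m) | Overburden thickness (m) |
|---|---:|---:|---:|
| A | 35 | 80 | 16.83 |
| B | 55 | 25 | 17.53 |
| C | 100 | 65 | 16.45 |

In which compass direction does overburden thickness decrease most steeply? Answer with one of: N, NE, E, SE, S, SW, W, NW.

Differences from A: to B (Δx, Δy, Δh) = (20, -55, +0.70); to C = (65, -15, -0.38).
Determinant of the coordinate differences = 20·(-15) − 65·(-55) = 3275.
∂d/∂x = [(+0.70)·(-15) − (-0.38)·(-55)] / 3275 = -0.009588
∂d/∂y = [20·(-0.38) − 65·(+0.70)] / 3275 = -0.01621
Steepest decrease is along −∇f = (+0.009588 E, +0.01621 N) → northeast.

NE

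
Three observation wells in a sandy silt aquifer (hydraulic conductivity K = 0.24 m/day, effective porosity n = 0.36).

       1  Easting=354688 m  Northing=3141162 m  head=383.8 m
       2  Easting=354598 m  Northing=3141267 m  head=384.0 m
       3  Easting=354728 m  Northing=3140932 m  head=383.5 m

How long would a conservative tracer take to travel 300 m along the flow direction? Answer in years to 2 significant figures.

850 years

Differences from 1: to 2 (Δx, Δy, Δh) = (-90, 105, +0.2); to 3 = (40, -230, -0.3).
Solve a·Δx + b·Δy = Δh: det = (-90)·(-230) − 40·105 = 16500.
∂h/∂x = [(+0.2)·(-230) − (-0.3)·105] / 16500 = -0.0008788
∂h/∂y = [(-90)·(-0.3) − 40·(+0.2)] / 16500 = +0.001152
|∇h| = √(-0.0008788² + 0.001152²) = 0.001449
Seepage velocity v = K·i/n = 0.24 × 0.001449 / 0.36 = 0.000966 m/day.
t = 300 / 0.000966 = 3.106e+05 days = 850 years.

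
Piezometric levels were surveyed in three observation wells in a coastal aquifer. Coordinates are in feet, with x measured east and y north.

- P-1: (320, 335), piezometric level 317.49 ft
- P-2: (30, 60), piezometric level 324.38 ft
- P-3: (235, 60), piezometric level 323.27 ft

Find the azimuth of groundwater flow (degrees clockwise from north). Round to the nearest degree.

Taking P-1 as reference: P-2−P-1 = (-290, -275, +6.89); P-3−P-1 = (-85, -275, +5.78).
Determinant of the coordinate differences = (-290)·(-275) − (-85)·(-275) = 56375.
∂h/∂x = [(+6.89)·(-275) − (+5.78)·(-275)] / 56375 = -0.005415
∂h/∂y = [(-290)·(+5.78) − (-85)·(+6.89)] / 56375 = -0.01934
Flow direction (−∇h) has components (+0.005415 E, +0.01934 N).
Azimuth = atan2(E, N) = atan2(+0.005415, +0.01934) = 15.6° ≈ 016°.

016°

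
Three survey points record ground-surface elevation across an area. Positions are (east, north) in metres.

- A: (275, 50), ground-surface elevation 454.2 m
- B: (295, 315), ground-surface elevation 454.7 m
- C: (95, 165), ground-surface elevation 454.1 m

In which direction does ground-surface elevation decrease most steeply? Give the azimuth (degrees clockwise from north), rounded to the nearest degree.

224°

Differences from A: to B (Δx, Δy, Δh) = (20, 265, +0.5); to C = (-180, 115, -0.1).
Solve a·Δx + b·Δy = Δz: det = 20·115 − (-180)·265 = 50000.
∂z/∂x = [(+0.5)·115 − (-0.1)·265] / 50000 = +0.001680
∂z/∂y = [20·(-0.1) − (-180)·(+0.5)] / 50000 = +0.001760
Steepest decrease is along −∇f: components (-0.001680 E, -0.001760 N).
Azimuth = atan2(-0.001680, -0.001760) = 223.7° ≈ 224°.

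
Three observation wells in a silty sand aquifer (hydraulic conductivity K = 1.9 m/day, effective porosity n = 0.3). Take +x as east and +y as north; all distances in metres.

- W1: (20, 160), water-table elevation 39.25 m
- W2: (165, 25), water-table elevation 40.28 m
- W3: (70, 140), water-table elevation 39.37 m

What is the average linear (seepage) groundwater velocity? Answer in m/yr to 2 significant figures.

With h = a·x + b·y + c and W1 as origin, the differences give:
  145·a + (-135)·b = +1.03
  50·a + (-20)·b = +0.12
Eliminate b (×(-20) and ×(-135), subtract): 3850·a = -4.400 → a = ∂h/∂x = -0.001143
Back-substitute: b = ∂h/∂y = -0.008857.
|∇h| = √(-0.001143² + -0.008857²) = 0.00893
Seepage velocity v = K·i/n = 1.9 × 0.00893 / 0.3 = 0.05656 m/day = 20.66 m/yr.

21 m/yr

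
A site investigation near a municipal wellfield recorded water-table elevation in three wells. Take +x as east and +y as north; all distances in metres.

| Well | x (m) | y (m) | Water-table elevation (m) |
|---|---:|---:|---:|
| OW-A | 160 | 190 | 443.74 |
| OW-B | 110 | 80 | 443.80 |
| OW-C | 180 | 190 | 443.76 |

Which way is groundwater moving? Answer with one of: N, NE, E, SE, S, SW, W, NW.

With h = a·x + b·y + c and OW-A as origin, the differences give:
  (-50)·a + (-110)·b = +0.06
  20·a + 0·b = +0.02
Eliminate b (×0 and ×(-110), subtract): 2200·a = 2.200 → a = ∂h/∂x = +0.0010000
Back-substitute: b = ∂h/∂y = -0.0010000.
Flow = −∇h = (-0.0010000 east, +0.0010000 north), which points northwest.

NW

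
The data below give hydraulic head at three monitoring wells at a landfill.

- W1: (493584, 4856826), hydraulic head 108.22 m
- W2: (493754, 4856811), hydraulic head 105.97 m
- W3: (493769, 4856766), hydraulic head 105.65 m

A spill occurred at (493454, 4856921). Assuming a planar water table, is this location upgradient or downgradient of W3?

Differences from W1: to W2 (Δx, Δy, Δh) = (170, -15, -2.25); to W3 = (185, -60, -2.57).
Determinant of the coordinate differences = 170·(-60) − 185·(-15) = -7425.
∂h/∂x = [(-2.25)·(-60) − (-2.57)·(-15)] / -7425 = -0.01299
∂h/∂y = [170·(-2.57) − 185·(-2.25)] / -7425 = +0.002781
Head at (493454, 4856921) = 108.22 + (-0.01299)·(-130) + (+0.002781)·(95) = 110.17 m.
That is higher than the 105.65 m at W3, so the point is upgradient.

upgradient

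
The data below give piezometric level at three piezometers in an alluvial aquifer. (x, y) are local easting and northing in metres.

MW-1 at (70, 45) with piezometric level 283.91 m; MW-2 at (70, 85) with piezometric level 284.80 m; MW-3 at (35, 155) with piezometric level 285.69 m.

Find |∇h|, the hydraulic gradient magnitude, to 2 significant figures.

0.029

Differences from MW-1: to MW-2 (Δx, Δy, Δh) = (0, 40, +0.89); to MW-3 = (-35, 110, +1.78).
Solve a·Δx + b·Δy = Δh: det = 0·110 − (-35)·40 = 1400.
∂h/∂x = [(+0.89)·110 − (+1.78)·40] / 1400 = +0.01907
∂h/∂y = [0·(+1.78) − (-35)·(+0.89)] / 1400 = +0.02225
|∇h| = √(0.01907² + 0.02225²) = 0.0293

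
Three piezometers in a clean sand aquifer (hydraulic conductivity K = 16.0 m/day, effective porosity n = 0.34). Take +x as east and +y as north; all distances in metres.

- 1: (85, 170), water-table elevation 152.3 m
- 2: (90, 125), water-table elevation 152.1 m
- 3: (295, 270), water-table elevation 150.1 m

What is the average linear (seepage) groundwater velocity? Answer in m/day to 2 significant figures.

Differences from 1: to 2 (Δx, Δy, Δh) = (5, -45, -0.2); to 3 = (210, 100, -2.2).
Solve a·Δx + b·Δy = Δh: det = 5·100 − 210·(-45) = 9950.
∂h/∂x = [(-0.2)·100 − (-2.2)·(-45)] / 9950 = -0.01196
∂h/∂y = [5·(-2.2) − 210·(-0.2)] / 9950 = +0.003116
|∇h| = √(-0.01196² + 0.003116²) = 0.01236
Seepage velocity v = K·i/n = 16.0 × 0.01236 / 0.34 = 0.5816 m/day.

0.58 m/day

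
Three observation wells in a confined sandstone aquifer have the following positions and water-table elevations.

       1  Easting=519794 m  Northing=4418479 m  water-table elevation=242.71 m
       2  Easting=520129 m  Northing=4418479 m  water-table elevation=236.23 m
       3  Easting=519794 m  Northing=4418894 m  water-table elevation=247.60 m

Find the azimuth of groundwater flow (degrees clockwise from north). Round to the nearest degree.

∂h/∂x = (236.23 − 242.71) / (520129 − 519794) = -0.01934
∂h/∂y = (247.60 − 242.71) / (4418894 − 4418479) = +0.01178
Flow direction (−∇h) has components (+0.01934 E, -0.01178 N).
Azimuth = atan2(E, N) = atan2(+0.01934, -0.01178) = 121.3° ≈ 121°.

121°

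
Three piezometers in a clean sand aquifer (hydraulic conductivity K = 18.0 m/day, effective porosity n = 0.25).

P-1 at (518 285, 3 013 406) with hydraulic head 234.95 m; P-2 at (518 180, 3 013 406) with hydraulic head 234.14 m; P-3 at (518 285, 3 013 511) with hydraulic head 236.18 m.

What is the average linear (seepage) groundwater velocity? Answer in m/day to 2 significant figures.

1.0 m/day

∂h/∂x = (234.14 − 234.95) / (518180 − 518285) = +0.007714
∂h/∂y = (236.18 − 234.95) / (3013511 − 3013406) = +0.01171
|∇h| = √(0.007714² + 0.01171²) = 0.01402
Seepage velocity v = K·i/n = 18.0 × 0.01402 / 0.25 = 1.009 m/day.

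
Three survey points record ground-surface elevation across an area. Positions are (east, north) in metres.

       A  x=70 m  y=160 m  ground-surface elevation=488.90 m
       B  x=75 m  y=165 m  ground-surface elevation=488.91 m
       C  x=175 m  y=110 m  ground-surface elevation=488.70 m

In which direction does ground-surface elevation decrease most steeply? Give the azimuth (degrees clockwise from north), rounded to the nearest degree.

166°

Taking A as reference: B−A = (5, 5, +0.01); C−A = (105, -50, -0.20).
Solve a·Δx + b·Δy = Δz: det = 5·(-50) − 105·5 = -775.
∂z/∂x = [(+0.01)·(-50) − (-0.20)·5] / -775 = -0.0006452
∂z/∂y = [5·(-0.20) − 105·(+0.01)] / -775 = +0.002645
Steepest decrease is along −∇f: components (+0.0006452 E, -0.002645 N).
Azimuth = atan2(+0.0006452, -0.002645) = 166.3° ≈ 166°.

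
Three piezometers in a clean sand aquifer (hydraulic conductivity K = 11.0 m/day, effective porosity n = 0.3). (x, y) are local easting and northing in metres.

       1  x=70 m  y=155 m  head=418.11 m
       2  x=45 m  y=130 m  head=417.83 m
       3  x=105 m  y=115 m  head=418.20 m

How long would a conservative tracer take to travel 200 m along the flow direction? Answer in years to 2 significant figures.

1.8 years

Taking 1 as reference: 2−1 = (-25, -25, -0.28); 3−1 = (35, -40, +0.09).
Solve a·Δx + b·Δy = Δh: det = (-25)·(-40) − 35·(-25) = 1875.
∂h/∂x = [(-0.28)·(-40) − (+0.09)·(-25)] / 1875 = +0.007173
∂h/∂y = [(-25)·(+0.09) − 35·(-0.28)] / 1875 = +0.004027
|∇h| = √(0.007173² + 0.004027²) = 0.008226
Seepage velocity v = K·i/n = 11.0 × 0.008226 / 0.3 = 0.3016 m/day.
t = 200 / 0.3016 = 663.1 days = 1.82 years.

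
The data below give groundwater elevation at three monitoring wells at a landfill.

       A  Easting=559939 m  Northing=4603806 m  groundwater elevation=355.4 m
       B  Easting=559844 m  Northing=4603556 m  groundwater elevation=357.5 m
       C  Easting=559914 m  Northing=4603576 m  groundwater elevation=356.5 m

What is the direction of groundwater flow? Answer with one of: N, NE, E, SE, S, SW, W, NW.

E

With h = a·x + b·y + c and A as origin, the differences give:
  (-95)·a + (-250)·b = +2.1
  (-25)·a + (-230)·b = +1.1
Eliminate b (×(-230) and ×(-250), subtract): 15600·a = -208.00 → a = ∂h/∂x = -0.01333
Back-substitute: b = ∂h/∂y = -0.003333.
Flow = −∇h = (+0.01333 east, +0.003333 north), which points east.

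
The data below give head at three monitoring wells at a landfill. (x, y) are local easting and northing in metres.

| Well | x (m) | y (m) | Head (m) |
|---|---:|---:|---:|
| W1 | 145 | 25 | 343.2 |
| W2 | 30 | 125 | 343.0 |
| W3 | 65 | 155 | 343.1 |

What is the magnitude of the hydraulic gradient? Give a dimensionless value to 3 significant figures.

Taking W1 as reference: W2−W1 = (-115, 100, -0.2); W3−W1 = (-80, 130, -0.1).
Solve a·Δx + b·Δy = Δh: det = (-115)·130 − (-80)·100 = -6950.
∂h/∂x = [(-0.2)·130 − (-0.1)·100] / -6950 = +0.002302
∂h/∂y = [(-115)·(-0.1) − (-80)·(-0.2)] / -6950 = +0.0006475
|∇h| = √(0.002302² + 0.0006475²) = 0.002391

0.00239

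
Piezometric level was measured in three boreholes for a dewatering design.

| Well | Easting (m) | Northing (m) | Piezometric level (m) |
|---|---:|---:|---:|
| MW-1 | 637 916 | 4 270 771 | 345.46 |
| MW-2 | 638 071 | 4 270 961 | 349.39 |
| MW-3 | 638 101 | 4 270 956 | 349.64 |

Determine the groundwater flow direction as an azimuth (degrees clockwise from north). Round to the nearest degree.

220°

Differences from MW-1: to MW-2 (Δx, Δy, Δh) = (155, 190, +3.93); to MW-3 = (185, 185, +4.18).
Solve a·Δx + b·Δy = Δh: det = 155·185 − 185·190 = -6475.
∂h/∂x = [(+3.93)·185 − (+4.18)·190] / -6475 = +0.01037
∂h/∂y = [155·(+4.18) − 185·(+3.93)] / -6475 = +0.01222
Flow direction (−∇h) has components (-0.01037 E, -0.01222 N).
Azimuth = atan2(E, N) = atan2(-0.01037, -0.01222) = 220.3° ≈ 220°.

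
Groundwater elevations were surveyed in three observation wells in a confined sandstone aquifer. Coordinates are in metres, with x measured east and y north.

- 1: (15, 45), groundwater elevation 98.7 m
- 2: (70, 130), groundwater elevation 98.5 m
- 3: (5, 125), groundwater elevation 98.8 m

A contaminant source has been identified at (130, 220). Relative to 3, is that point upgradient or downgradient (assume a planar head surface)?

downgradient

Taking 1 as reference: 2−1 = (55, 85, -0.2); 3−1 = (-10, 80, +0.1).
Determinant of the coordinate differences = 55·80 − (-10)·85 = 5250.
∂h/∂x = [(-0.2)·80 − (+0.1)·85] / 5250 = -0.004667
∂h/∂y = [55·(+0.1) − (-10)·(-0.2)] / 5250 = +0.0006667
Head at (130, 220) = 98.7 + (-0.004667)·(115) + (+0.0006667)·(175) = 98.28 m.
That is lower than the 98.8 m at 3, so the point is downgradient.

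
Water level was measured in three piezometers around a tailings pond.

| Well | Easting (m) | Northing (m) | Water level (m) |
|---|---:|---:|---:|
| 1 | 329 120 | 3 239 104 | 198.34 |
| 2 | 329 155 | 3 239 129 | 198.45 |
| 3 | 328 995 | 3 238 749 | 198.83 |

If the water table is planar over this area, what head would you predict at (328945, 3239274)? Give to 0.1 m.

Taking 1 as reference: 2−1 = (35, 25, +0.11); 3−1 = (-125, -355, +0.49).
Solve a·Δx + b·Δy = Δh: det = 35·(-355) − (-125)·25 = -9300.
∂h/∂x = [(+0.11)·(-355) − (+0.49)·25] / -9300 = +0.005516
∂h/∂y = [35·(+0.49) − (-125)·(+0.11)] / -9300 = -0.003323
h(328945, 3239274) = 198.34 + (+0.005516)·(-175) + (-0.003323)·(170) = 198.34 -0.965 -0.565 = 196.810 m.

196.8 m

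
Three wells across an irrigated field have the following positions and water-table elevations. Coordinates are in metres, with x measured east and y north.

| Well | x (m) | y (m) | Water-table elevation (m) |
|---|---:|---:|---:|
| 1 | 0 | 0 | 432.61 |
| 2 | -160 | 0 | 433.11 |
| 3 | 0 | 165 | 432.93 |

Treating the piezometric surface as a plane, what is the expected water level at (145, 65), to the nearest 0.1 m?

432.3 m

∂h/∂x = (433.11 − 432.61) / (-160 − 0) = -0.003125
∂h/∂y = (432.93 − 432.61) / (165 − 0) = +0.001939
h(145, 65) = 432.61 + (-0.003125)·(145) + (+0.001939)·(65) = 432.61 -0.453 +0.126 = 432.283 m.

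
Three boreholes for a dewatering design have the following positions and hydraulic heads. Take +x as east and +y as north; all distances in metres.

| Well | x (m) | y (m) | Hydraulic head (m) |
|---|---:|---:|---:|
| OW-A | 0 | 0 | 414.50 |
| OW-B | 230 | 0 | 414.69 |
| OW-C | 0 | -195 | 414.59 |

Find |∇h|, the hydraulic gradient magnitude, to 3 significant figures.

∂h/∂x = (414.69 − 414.50) / (230 − 0) = +0.0008261
∂h/∂y = (414.59 − 414.50) / (-195 − 0) = -0.0004615
|∇h| = √(0.0008261² + -0.0004615²) = 0.0009463

0.000946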